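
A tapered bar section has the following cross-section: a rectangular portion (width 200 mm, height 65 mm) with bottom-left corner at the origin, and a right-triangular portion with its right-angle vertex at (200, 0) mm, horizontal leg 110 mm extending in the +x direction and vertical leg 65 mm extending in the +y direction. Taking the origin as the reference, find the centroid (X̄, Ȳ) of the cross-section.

X̄ = 129.48 mm, Ȳ = 30.16 mm

Part | A | x̄ᵢ | ȳᵢ | A·x̄ᵢ | A·ȳᵢ
rectangular portion | 13000.00 | 100.00 | 32.50 | 1300000.00 | 422500.00
triangular portion | 3575.00 | 236.67 | 21.67 | 846083.33 | 77458.33
Σ | 16575.00 |  |  | 2146083.33 | 499958.33
X̄ = 2146083.33 / 16575.00 = 129.48 mm
Ȳ = 499958.33 / 16575.00 = 30.16 mm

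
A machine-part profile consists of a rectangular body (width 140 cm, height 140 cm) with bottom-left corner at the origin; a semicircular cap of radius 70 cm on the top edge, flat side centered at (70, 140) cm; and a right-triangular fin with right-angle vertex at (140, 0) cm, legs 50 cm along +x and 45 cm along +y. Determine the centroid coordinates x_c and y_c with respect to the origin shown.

Part | A | x̄ᵢ | ȳᵢ | A·x̄ᵢ | A·ȳᵢ
rectangular body | 19600.00 | 70.00 | 70.00 | 1372000.00 | 1372000.00
semicircular top | 7696.90 | 70.00 | 169.71 | 538783.14 | 1306232.95
triangular fin | 1125.00 | 156.67 | 15.00 | 176250.00 | 16875.00
Σ | 28421.90 |  |  | 2087033.14 | 2695107.95
x_c = 2087033.14 / 28421.90 = 73.43 cm
y_c = 2695107.95 / 28421.90 = 94.83 cm

x_c = 73.43 cm, y_c = 94.83 cm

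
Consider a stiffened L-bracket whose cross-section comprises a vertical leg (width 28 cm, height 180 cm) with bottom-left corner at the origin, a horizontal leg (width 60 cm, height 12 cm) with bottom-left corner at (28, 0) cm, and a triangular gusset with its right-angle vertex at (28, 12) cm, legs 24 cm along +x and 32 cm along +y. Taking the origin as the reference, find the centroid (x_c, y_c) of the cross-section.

x_c = 20.53 cm, y_c = 75.95 cm

Part | A | x̄ᵢ | ȳᵢ | A·x̄ᵢ | A·ȳᵢ
vertical leg | 5040.00 | 14.00 | 90.00 | 70560.00 | 453600.00
horizontal leg | 720.00 | 58.00 | 6.00 | 41760.00 | 4320.00
gusset | 384.00 | 36.00 | 22.67 | 13824.00 | 8704.00
Σ | 6144.00 |  |  | 126144.00 | 466624.00
x_c = 126144.00 / 6144.00 = 20.53 cm
y_c = 466624.00 / 6144.00 = 75.95 cm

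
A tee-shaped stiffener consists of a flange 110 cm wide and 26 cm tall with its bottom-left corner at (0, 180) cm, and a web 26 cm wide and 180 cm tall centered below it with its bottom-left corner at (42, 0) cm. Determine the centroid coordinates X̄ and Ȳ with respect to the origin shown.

Part | A | x̄ᵢ | ȳᵢ | A·x̄ᵢ | A·ȳᵢ
web | 4680.00 | 55.00 | 90.00 | 257400.00 | 421200.00
flange | 2860.00 | 55.00 | 193.00 | 157300.00 | 551980.00
Σ | 7540.00 |  |  | 414700.00 | 973180.00
X̄ = 414700.00 / 7540.00 = 55.00 cm
Ȳ = 973180.00 / 7540.00 = 129.07 cm

X̄ = 55.00 cm, Ȳ = 129.07 cm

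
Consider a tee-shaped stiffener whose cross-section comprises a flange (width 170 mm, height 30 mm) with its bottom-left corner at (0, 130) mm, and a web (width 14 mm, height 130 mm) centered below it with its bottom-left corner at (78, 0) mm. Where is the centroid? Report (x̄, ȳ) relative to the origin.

x̄ = 85.00 mm, ȳ = 123.96 mm

web: A = 14 × 130 = 1820.00, centroid at (85.00, 65.00).
flange: A = 170 × 30 = 5100.00, centroid at (85.00, 145.00).
ΣA = 6920.00 mm², ΣAx̄ = 588200.00 mm³, ΣAȳ = 857800.00 mm³.
x̄ = 588200.00/6920.00 = 85.00 mm; ȳ = 857800.00/6920.00 = 123.96 mm.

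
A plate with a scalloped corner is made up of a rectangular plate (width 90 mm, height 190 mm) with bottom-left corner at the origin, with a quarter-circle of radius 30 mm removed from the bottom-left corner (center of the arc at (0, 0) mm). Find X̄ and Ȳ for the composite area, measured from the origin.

X̄ = 46.39 mm, Ȳ = 98.55 mm

plate: A = 90 × 190 = 17100.00, centroid at (45.00, 95.00).
removed quarter-circle: A = −¼π·30² = -706.86, centroid at (12.73, 12.73).
ΣA = 16393.14 mm², ΣAX̄ = 760500.00 mm³, ΣAȲ = 1615500.00 mm³.
X̄ = 760500.00/16393.14 = 46.39 mm; Ȳ = 1615500.00/16393.14 = 98.55 mm.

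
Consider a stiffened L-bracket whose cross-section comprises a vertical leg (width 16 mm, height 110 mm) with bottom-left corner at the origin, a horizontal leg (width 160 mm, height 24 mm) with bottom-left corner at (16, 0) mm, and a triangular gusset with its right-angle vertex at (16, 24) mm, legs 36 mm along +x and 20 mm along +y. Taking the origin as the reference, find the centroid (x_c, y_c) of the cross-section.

vertical leg: A = 16 × 110 = 1760.00, centroid at (8.00, 55.00).
horizontal leg: A = 160 × 24 = 3840.00, centroid at (96.00, 12.00).
gusset: A = ½·36·20 = 360.00, centroid at (28.00, 30.67).
ΣA = 5960.00 mm²
ΣAx_c = (1760.00)(8.00) + (3840.00)(96.00) + (360.00)(28.00) = 392800.00 mm³
ΣAy_c = (1760.00)(55.00) + (3840.00)(12.00) + (360.00)(30.67) = 153920.00 mm³
x_c = 392800.00 / 5960.00 = 65.91 mm
y_c = 153920.00 / 5960.00 = 25.83 mm

x_c = 65.91 mm, y_c = 25.83 mm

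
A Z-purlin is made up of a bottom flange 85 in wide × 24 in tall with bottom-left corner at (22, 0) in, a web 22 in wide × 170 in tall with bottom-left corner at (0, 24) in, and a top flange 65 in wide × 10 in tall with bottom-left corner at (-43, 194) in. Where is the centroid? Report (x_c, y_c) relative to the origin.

bottom flange: A = 85 × 24 = 2040.00, centroid at (64.50, 12.00).
web: A = 22 × 170 = 3740.00, centroid at (11.00, 109.00).
top flange: A = 65 × 10 = 650.00, centroid at (-10.50, 199.00).
ΣA = 6430.00 in²
ΣAx_c = (2040.00)(64.50) + (3740.00)(11.00) + (650.00)(-10.50) = 165895.00 in³
ΣAy_c = (2040.00)(12.00) + (3740.00)(109.00) + (650.00)(199.00) = 561490.00 in³
x_c = 165895.00 / 6430.00 = 25.80 in
y_c = 561490.00 / 6430.00 = 87.32 in

x_c = 25.80 in, y_c = 87.32 in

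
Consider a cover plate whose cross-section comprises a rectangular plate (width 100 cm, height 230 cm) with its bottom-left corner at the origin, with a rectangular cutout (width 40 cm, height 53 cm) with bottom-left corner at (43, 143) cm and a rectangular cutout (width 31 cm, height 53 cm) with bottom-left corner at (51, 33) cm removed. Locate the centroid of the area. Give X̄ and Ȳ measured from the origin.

X̄ = 47.16 cm, Ȳ = 113.73 cm

Part | A | x̄ᵢ | ȳᵢ | A·x̄ᵢ | A·ȳᵢ
plate | 23000.00 | 50.00 | 115.00 | 1150000.00 | 2645000.00
hole 1 | -2120.00 | 63.00 | 169.50 | -133560.00 | -359340.00
hole 2 | -1643.00 | 66.50 | 59.50 | -109259.50 | -97758.50
Σ | 19237.00 |  |  | 907180.50 | 2187901.50
X̄ = 907180.50 / 19237.00 = 47.16 cm
Ȳ = 2187901.50 / 19237.00 = 113.73 cm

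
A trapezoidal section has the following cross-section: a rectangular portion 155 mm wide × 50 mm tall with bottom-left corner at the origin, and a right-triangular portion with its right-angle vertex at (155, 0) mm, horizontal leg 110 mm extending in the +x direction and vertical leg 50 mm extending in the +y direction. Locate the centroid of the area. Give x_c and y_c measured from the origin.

rectangular portion: A = 155 × 50 = 7750.00, centroid at (77.50, 25.00).
triangular portion: A = ½·110·50 = 2750.00, centroid at (191.67, 16.67).
ΣA = 10500.00 mm², ΣAx_c = 1127708.33 mm³, ΣAy_c = 239583.33 mm³.
x_c = 1127708.33/10500.00 = 107.40 mm; y_c = 239583.33/10500.00 = 22.82 mm.

x_c = 107.40 mm, y_c = 22.82 mm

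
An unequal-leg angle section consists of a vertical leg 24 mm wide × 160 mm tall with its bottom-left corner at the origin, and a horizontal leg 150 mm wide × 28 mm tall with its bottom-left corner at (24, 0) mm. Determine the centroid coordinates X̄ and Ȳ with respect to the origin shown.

vertical leg: A = 24 × 160 = 3840.00, centroid at (12.00, 80.00).
horizontal leg: A = 150 × 28 = 4200.00, centroid at (99.00, 14.00).
ΣA = 8040.00 mm²
ΣAX̄ = (3840.00)(12.00) + (4200.00)(99.00) = 461880.00 mm³
ΣAȲ = (3840.00)(80.00) + (4200.00)(14.00) = 366000.00 mm³
X̄ = 461880.00 / 8040.00 = 57.45 mm
Ȳ = 366000.00 / 8040.00 = 45.52 mm

X̄ = 57.45 mm, Ȳ = 45.52 mm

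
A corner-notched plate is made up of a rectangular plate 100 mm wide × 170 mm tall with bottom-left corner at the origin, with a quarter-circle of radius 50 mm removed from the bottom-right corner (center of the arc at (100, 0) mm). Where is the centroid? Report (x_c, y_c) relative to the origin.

x_c = 46.24 mm, y_c = 93.33 mm

plate: A = 100 × 170 = 17000.00, centroid at (50.00, 85.00).
removed quarter-circle: A = −¼π·50² = -1963.50, centroid at (78.78, 21.22).
ΣA = 15036.50 mm²
ΣAx_c = (17000.00)(50.00) + (-1963.50)(78.78) = 695317.13 mm³
ΣAy_c = (17000.00)(85.00) + (-1963.50)(21.22) = 1403333.33 mm³
x_c = 695317.13 / 15036.50 = 46.24 mm
y_c = 1403333.33 / 15036.50 = 93.33 mm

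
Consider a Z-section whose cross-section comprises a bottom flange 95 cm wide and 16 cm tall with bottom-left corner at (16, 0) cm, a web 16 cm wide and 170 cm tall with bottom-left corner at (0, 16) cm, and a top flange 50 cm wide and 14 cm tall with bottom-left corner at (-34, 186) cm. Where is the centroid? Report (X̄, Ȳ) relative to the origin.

bottom flange: A = 95 × 16 = 1520.00, centroid at (63.50, 8.00).
web: A = 16 × 170 = 2720.00, centroid at (8.00, 101.00).
top flange: A = 50 × 14 = 700.00, centroid at (-9.00, 193.00).
ΣA = 4940.00 cm²
ΣAX̄ = (1520.00)(63.50) + (2720.00)(8.00) + (700.00)(-9.00) = 111980.00 cm³
ΣAȲ = (1520.00)(8.00) + (2720.00)(101.00) + (700.00)(193.00) = 421980.00 cm³
X̄ = 111980.00 / 4940.00 = 22.67 cm
Ȳ = 421980.00 / 4940.00 = 85.42 cm

X̄ = 22.67 cm, Ȳ = 85.42 cm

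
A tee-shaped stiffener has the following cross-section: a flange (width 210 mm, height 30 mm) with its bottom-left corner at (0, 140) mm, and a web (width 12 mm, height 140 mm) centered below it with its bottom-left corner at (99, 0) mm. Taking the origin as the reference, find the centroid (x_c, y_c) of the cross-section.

Part | A | x̄ᵢ | ȳᵢ | A·x̄ᵢ | A·ȳᵢ
web | 1680.00 | 105.00 | 70.00 | 176400.00 | 117600.00
flange | 6300.00 | 105.00 | 155.00 | 661500.00 | 976500.00
Σ | 7980.00 |  |  | 837900.00 | 1094100.00
x_c = 837900.00 / 7980.00 = 105.00 mm
y_c = 1094100.00 / 7980.00 = 137.11 mm

x_c = 105.00 mm, y_c = 137.11 mm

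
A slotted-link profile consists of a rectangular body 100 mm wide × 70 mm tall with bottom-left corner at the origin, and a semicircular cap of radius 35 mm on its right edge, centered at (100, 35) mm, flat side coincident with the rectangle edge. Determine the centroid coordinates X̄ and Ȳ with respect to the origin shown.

rectangular body: A = 100 × 70 = 7000.00, centroid at (50.00, 35.00).
semicircular end: A = ½π·35² = 1924.23, centroid at (114.85, 35.00).
ΣA = 8924.23 mm², ΣAX̄ = 571005.88 mm³, ΣAȲ = 312347.89 mm³.
X̄ = 571005.88/8924.23 = 63.98 mm; Ȳ = 312347.89/8924.23 = 35.00 mm.

X̄ = 63.98 mm, Ȳ = 35.00 mm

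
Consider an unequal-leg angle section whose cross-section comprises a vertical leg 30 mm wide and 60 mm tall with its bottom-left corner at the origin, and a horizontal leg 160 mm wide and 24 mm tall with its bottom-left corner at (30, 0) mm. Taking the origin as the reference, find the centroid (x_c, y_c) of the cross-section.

Part | A | x̄ᵢ | ȳᵢ | A·x̄ᵢ | A·ȳᵢ
vertical leg | 1800.00 | 15.00 | 30.00 | 27000.00 | 54000.00
horizontal leg | 3840.00 | 110.00 | 12.00 | 422400.00 | 46080.00
Σ | 5640.00 |  |  | 449400.00 | 100080.00
x_c = 449400.00 / 5640.00 = 79.68 mm
y_c = 100080.00 / 5640.00 = 17.74 mm

x_c = 79.68 mm, y_c = 17.74 mm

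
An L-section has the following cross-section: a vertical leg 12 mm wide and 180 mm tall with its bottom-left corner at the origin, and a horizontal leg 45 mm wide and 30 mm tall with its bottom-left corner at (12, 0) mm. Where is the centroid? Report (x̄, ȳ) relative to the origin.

x̄ = 16.96 mm, ȳ = 61.15 mm

vertical leg: A = 12 × 180 = 2160.00, centroid at (6.00, 90.00).
horizontal leg: A = 45 × 30 = 1350.00, centroid at (34.50, 15.00).
ΣA = 3510.00 mm²
ΣAx̄ = (2160.00)(6.00) + (1350.00)(34.50) = 59535.00 mm³
ΣAȳ = (2160.00)(90.00) + (1350.00)(15.00) = 214650.00 mm³
x̄ = 59535.00 / 3510.00 = 16.96 mm
ȳ = 214650.00 / 3510.00 = 61.15 mm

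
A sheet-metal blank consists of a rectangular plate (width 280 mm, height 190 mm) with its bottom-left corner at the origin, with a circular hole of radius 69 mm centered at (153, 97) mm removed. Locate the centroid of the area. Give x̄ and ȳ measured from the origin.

x̄ = 134.92 mm, ȳ = 94.22 mm

plate: A = 280 × 190 = 53200.00, centroid at (140.00, 95.00).
hole: A = −π·69² = -14957.12, centroid at (153.00, 97.00).
ΣA = 38242.88 mm²
ΣAx̄ = (53200.00)(140.00) + (-14957.12)(153.00) = 5159560.24 mm³
ΣAȳ = (53200.00)(95.00) + (-14957.12)(97.00) = 3603159.11 mm³
x̄ = 5159560.24 / 38242.88 = 134.92 mm
ȳ = 3603159.11 / 38242.88 = 94.22 mm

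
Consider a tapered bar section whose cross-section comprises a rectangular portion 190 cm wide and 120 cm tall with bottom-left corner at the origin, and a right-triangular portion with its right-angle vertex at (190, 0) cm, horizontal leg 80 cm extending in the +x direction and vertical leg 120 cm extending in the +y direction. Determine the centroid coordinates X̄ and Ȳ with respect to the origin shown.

X̄ = 116.16 cm, Ȳ = 56.52 cm

rectangular portion: A = 190 × 120 = 22800.00, centroid at (95.00, 60.00).
triangular portion: A = ½·80·120 = 4800.00, centroid at (216.67, 40.00).
ΣA = 27600.00 cm²
ΣAX̄ = (22800.00)(95.00) + (4800.00)(216.67) = 3206000.00 cm³
ΣAȲ = (22800.00)(60.00) + (4800.00)(40.00) = 1560000.00 cm³
X̄ = 3206000.00 / 27600.00 = 116.16 cm
Ȳ = 1560000.00 / 27600.00 = 56.52 cm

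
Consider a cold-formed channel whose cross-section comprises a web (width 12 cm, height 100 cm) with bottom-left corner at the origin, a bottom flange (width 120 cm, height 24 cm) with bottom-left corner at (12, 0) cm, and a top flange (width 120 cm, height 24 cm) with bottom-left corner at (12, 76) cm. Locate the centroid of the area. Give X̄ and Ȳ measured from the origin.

X̄ = 60.62 cm, Ȳ = 50.00 cm

web: A = 12 × 100 = 1200.00, centroid at (6.00, 50.00).
bottom flange: A = 120 × 24 = 2880.00, centroid at (72.00, 12.00).
top flange: A = 120 × 24 = 2880.00, centroid at (72.00, 88.00).
ΣA = 6960.00 cm²
ΣAX̄ = (1200.00)(6.00) + (2880.00)(72.00) + (2880.00)(72.00) = 421920.00 cm³
ΣAȲ = (1200.00)(50.00) + (2880.00)(12.00) + (2880.00)(88.00) = 348000.00 cm³
X̄ = 421920.00 / 6960.00 = 60.62 cm
Ȳ = 348000.00 / 6960.00 = 50.00 cm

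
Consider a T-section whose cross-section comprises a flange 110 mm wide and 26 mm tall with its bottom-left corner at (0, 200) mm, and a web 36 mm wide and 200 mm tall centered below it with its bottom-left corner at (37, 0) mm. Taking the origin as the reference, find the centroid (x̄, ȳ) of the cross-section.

web: A = 36 × 200 = 7200.00, centroid at (55.00, 100.00).
flange: A = 110 × 26 = 2860.00, centroid at (55.00, 213.00).
ΣA = 10060.00 mm²
ΣAx̄ = (7200.00)(55.00) + (2860.00)(55.00) = 553300.00 mm³
ΣAȳ = (7200.00)(100.00) + (2860.00)(213.00) = 1329180.00 mm³
x̄ = 553300.00 / 10060.00 = 55.00 mm
ȳ = 1329180.00 / 10060.00 = 132.13 mm

x̄ = 55.00 mm, ȳ = 132.13 mm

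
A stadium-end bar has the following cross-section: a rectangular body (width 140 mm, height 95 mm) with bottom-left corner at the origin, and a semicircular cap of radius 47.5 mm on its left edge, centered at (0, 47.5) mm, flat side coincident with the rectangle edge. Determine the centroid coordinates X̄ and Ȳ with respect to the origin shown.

rectangular body: A = 140 × 95 = 13300.00, centroid at (70.00, 47.50).
semicircular end: A = ½π·47.5² = 3544.11, centroid at (-20.16, 47.50).
ΣA = 16844.11 mm²
ΣAX̄ = (13300.00)(70.00) + (3544.11)(-20.16) = 859552.08 mm³
ΣAȲ = (13300.00)(47.50) + (3544.11)(47.50) = 800095.19 mm³
X̄ = 859552.08 / 16844.11 = 51.03 mm
Ȳ = 800095.19 / 16844.11 = 47.50 mm

X̄ = 51.03 mm, Ȳ = 47.50 mm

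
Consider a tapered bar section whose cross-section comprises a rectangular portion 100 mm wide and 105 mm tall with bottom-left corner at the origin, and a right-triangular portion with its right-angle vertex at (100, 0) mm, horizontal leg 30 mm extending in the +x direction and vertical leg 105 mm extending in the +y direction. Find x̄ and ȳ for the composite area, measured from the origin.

Part | A | x̄ᵢ | ȳᵢ | A·x̄ᵢ | A·ȳᵢ
rectangular portion | 10500.00 | 50.00 | 52.50 | 525000.00 | 551250.00
triangular portion | 1575.00 | 110.00 | 35.00 | 173250.00 | 55125.00
Σ | 12075.00 |  |  | 698250.00 | 606375.00
x̄ = 698250.00 / 12075.00 = 57.83 mm
ȳ = 606375.00 / 12075.00 = 50.22 mm

x̄ = 57.83 mm, ȳ = 50.22 mm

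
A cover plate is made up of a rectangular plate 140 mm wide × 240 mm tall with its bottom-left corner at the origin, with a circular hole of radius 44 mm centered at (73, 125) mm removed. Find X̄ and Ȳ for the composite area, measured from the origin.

plate: A = 140 × 240 = 33600.00, centroid at (70.00, 120.00).
hole: A = −π·44² = -6082.12, centroid at (73.00, 125.00).
ΣA = 27517.88 mm², ΣAX̄ = 1908004.99 mm³, ΣAȲ = 3271734.58 mm³.
X̄ = 1908004.99/27517.88 = 69.34 mm; Ȳ = 3271734.58/27517.88 = 118.89 mm.

X̄ = 69.34 mm, Ȳ = 118.89 mm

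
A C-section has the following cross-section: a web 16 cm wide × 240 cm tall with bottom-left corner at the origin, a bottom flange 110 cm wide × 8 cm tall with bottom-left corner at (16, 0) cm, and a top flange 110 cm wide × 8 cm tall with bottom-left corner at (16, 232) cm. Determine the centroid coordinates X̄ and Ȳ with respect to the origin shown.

X̄ = 27.80 cm, Ȳ = 120.00 cm

web: A = 16 × 240 = 3840.00, centroid at (8.00, 120.00).
bottom flange: A = 110 × 8 = 880.00, centroid at (71.00, 4.00).
top flange: A = 110 × 8 = 880.00, centroid at (71.00, 236.00).
ΣA = 5600.00 cm²
ΣAX̄ = (3840.00)(8.00) + (880.00)(71.00) + (880.00)(71.00) = 155680.00 cm³
ΣAȲ = (3840.00)(120.00) + (880.00)(4.00) + (880.00)(236.00) = 672000.00 cm³
X̄ = 155680.00 / 5600.00 = 27.80 cm
Ȳ = 672000.00 / 5600.00 = 120.00 cm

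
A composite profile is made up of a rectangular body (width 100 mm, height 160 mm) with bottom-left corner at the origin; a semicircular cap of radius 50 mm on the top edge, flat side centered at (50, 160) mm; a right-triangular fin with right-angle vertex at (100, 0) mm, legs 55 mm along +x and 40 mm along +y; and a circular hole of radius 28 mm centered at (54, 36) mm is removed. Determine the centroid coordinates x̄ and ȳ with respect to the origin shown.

x̄ = 53.52 mm, ȳ = 103.30 mm

rectangular body: A = 100 × 160 = 16000.00, centroid at (50.00, 80.00).
semicircular top: A = ½π·50² = 3926.99, centroid at (50.00, 181.22).
triangular fin: A = ½·55·40 = 1100.00, centroid at (118.33, 13.33).
hole: A = −π·28² = -2463.01, centroid at (54.00, 36.00).
ΣA = 18563.98 mm²
ΣAx̄ = (16000.00)(50.00) + (3926.99)(50.00) + (1100.00)(118.33) + (-2463.01)(54.00) = 993513.74 mm³
ΣAȳ = (16000.00)(80.00) + (3926.99)(181.22) + (1100.00)(13.33) + (-2463.01)(36.00) = 1917650.22 mm³
x̄ = 993513.74 / 18563.98 = 53.52 mm
ȳ = 1917650.22 / 18563.98 = 103.30 mm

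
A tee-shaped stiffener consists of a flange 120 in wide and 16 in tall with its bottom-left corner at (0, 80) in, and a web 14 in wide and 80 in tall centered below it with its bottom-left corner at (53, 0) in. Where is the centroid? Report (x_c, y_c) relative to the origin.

Part | A | x̄ᵢ | ȳᵢ | A·x̄ᵢ | A·ȳᵢ
web | 1120.00 | 60.00 | 40.00 | 67200.00 | 44800.00
flange | 1920.00 | 60.00 | 88.00 | 115200.00 | 168960.00
Σ | 3040.00 |  |  | 182400.00 | 213760.00
x_c = 182400.00 / 3040.00 = 60.00 in
y_c = 213760.00 / 3040.00 = 70.32 in

x_c = 60.00 in, y_c = 70.32 in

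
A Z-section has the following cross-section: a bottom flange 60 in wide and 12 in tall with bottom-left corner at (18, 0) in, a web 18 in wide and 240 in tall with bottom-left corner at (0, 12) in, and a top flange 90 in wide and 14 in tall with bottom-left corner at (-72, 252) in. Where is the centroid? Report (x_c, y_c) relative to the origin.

x_c = 6.26 in, y_c = 143.00 in

Part | A | x̄ᵢ | ȳᵢ | A·x̄ᵢ | A·ȳᵢ
bottom flange | 720.00 | 48.00 | 6.00 | 34560.00 | 4320.00
web | 4320.00 | 9.00 | 132.00 | 38880.00 | 570240.00
top flange | 1260.00 | -27.00 | 259.00 | -34020.00 | 326340.00
Σ | 6300.00 |  |  | 39420.00 | 900900.00
x_c = 39420.00 / 6300.00 = 6.26 in
y_c = 900900.00 / 6300.00 = 143.00 in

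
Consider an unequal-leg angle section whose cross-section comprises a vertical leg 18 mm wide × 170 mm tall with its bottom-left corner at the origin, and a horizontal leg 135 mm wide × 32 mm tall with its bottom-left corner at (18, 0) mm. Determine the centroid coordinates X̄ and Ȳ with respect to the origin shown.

Part | A | x̄ᵢ | ȳᵢ | A·x̄ᵢ | A·ȳᵢ
vertical leg | 3060.00 | 9.00 | 85.00 | 27540.00 | 260100.00
horizontal leg | 4320.00 | 85.50 | 16.00 | 369360.00 | 69120.00
Σ | 7380.00 |  |  | 396900.00 | 329220.00
X̄ = 396900.00 / 7380.00 = 53.78 mm
Ȳ = 329220.00 / 7380.00 = 44.61 mm

X̄ = 53.78 mm, Ȳ = 44.61 mm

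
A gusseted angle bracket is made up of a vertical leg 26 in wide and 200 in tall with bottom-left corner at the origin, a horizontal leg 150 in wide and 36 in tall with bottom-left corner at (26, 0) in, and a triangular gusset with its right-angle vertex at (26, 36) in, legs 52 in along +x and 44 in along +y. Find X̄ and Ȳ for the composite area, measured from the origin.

X̄ = 56.42 in, Ȳ = 57.49 in

vertical leg: A = 26 × 200 = 5200.00, centroid at (13.00, 100.00).
horizontal leg: A = 150 × 36 = 5400.00, centroid at (101.00, 18.00).
gusset: A = ½·52·44 = 1144.00, centroid at (43.33, 50.67).
ΣA = 11744.00 in², ΣAX̄ = 662573.33 in³, ΣAȲ = 675162.67 in³.
X̄ = 662573.33/11744.00 = 56.42 in; Ȳ = 675162.67/11744.00 = 57.49 in.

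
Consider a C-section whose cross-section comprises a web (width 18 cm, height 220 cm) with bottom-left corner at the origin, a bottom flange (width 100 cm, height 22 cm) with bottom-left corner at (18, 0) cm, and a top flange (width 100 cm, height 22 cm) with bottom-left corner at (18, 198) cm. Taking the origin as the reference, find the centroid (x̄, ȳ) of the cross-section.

web: A = 18 × 220 = 3960.00, centroid at (9.00, 110.00).
bottom flange: A = 100 × 22 = 2200.00, centroid at (68.00, 11.00).
top flange: A = 100 × 22 = 2200.00, centroid at (68.00, 209.00).
ΣA = 8360.00 cm²
ΣAx̄ = (3960.00)(9.00) + (2200.00)(68.00) + (2200.00)(68.00) = 334840.00 cm³
ΣAȳ = (3960.00)(110.00) + (2200.00)(11.00) + (2200.00)(209.00) = 919600.00 cm³
x̄ = 334840.00 / 8360.00 = 40.05 cm
ȳ = 919600.00 / 8360.00 = 110.00 cm

x̄ = 40.05 cm, ȳ = 110.00 cm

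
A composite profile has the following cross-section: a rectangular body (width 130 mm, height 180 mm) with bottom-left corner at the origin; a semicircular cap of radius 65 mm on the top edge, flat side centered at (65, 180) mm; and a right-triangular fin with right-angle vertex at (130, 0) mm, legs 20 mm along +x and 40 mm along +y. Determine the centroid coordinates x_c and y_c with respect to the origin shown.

x_c = 65.94 mm, y_c = 114.63 mm

rectangular body: A = 130 × 180 = 23400.00, centroid at (65.00, 90.00).
semicircular top: A = ½π·65² = 6636.61, centroid at (65.00, 207.59).
triangular fin: A = ½·20·40 = 400.00, centroid at (136.67, 13.33).
ΣA = 30436.61 mm², ΣAx_c = 2007046.61 mm³, ΣAy_c = 3489007.27 mm³.
x_c = 2007046.61/30436.61 = 65.94 mm; y_c = 3489007.27/30436.61 = 114.63 mm.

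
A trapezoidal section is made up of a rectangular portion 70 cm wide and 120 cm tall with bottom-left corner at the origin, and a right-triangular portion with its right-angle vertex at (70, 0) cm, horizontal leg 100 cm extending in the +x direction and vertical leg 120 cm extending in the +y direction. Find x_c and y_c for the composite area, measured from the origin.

x_c = 63.47 cm, y_c = 51.67 cm

Part | A | x̄ᵢ | ȳᵢ | A·x̄ᵢ | A·ȳᵢ
rectangular portion | 8400.00 | 35.00 | 60.00 | 294000.00 | 504000.00
triangular portion | 6000.00 | 103.33 | 40.00 | 620000.00 | 240000.00
Σ | 14400.00 |  |  | 914000.00 | 744000.00
x_c = 914000.00 / 14400.00 = 63.47 cm
y_c = 744000.00 / 14400.00 = 51.67 cm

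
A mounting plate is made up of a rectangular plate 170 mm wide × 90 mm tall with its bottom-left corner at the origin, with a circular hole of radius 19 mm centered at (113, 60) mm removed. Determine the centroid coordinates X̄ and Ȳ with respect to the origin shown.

X̄ = 82.76 mm, Ȳ = 43.80 mm

plate: A = 170 × 90 = 15300.00, centroid at (85.00, 45.00).
hole: A = −π·19² = -1134.11, centroid at (113.00, 60.00).
ΣA = 14165.89 mm², ΣAX̄ = 1172345.01 mm³, ΣAȲ = 620453.10 mm³.
X̄ = 1172345.01/14165.89 = 82.76 mm; Ȳ = 620453.10/14165.89 = 43.80 mm.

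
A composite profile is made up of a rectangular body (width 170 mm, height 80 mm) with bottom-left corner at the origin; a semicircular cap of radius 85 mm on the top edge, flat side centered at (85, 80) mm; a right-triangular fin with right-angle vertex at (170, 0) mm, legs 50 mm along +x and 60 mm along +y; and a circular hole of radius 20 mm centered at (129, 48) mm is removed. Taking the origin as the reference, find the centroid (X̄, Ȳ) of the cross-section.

Part | A | x̄ᵢ | ȳᵢ | A·x̄ᵢ | A·ȳᵢ
rectangular body | 13600.00 | 85.00 | 40.00 | 1156000.00 | 544000.00
semicircular top | 11349.00 | 85.00 | 116.08 | 964665.29 | 1317336.94
triangular fin | 1500.00 | 186.67 | 20.00 | 280000.00 | 30000.00
hole | -1256.64 | 129.00 | 48.00 | -162106.18 | -60318.58
Σ | 25192.37 |  |  | 2238559.11 | 1831018.36
X̄ = 2238559.11 / 25192.37 = 88.86 mm
Ȳ = 1831018.36 / 25192.37 = 72.68 mm

X̄ = 88.86 mm, Ȳ = 72.68 mm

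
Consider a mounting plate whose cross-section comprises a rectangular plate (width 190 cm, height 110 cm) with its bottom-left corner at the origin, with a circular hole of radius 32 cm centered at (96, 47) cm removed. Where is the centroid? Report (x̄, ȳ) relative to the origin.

x̄ = 94.82 cm, ȳ = 56.46 cm

plate: A = 190 × 110 = 20900.00, centroid at (95.00, 55.00).
hole: A = −π·32² = -3216.99, centroid at (96.00, 47.00).
ΣA = 17683.01 cm², ΣAx̄ = 1676668.88 cm³, ΣAȳ = 998301.43 cm³.
x̄ = 1676668.88/17683.01 = 94.82 cm; ȳ = 998301.43/17683.01 = 56.46 cm.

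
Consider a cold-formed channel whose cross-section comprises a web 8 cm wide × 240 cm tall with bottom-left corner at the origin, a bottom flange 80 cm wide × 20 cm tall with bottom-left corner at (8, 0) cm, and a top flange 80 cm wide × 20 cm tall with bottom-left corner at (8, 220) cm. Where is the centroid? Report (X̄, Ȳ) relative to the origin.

web: A = 8 × 240 = 1920.00, centroid at (4.00, 120.00).
bottom flange: A = 80 × 20 = 1600.00, centroid at (48.00, 10.00).
top flange: A = 80 × 20 = 1600.00, centroid at (48.00, 230.00).
ΣA = 5120.00 cm²
ΣAX̄ = (1920.00)(4.00) + (1600.00)(48.00) + (1600.00)(48.00) = 161280.00 cm³
ΣAȲ = (1920.00)(120.00) + (1600.00)(10.00) + (1600.00)(230.00) = 614400.00 cm³
X̄ = 161280.00 / 5120.00 = 31.50 cm
Ȳ = 614400.00 / 5120.00 = 120.00 cm

X̄ = 31.50 cm, Ȳ = 120.00 cm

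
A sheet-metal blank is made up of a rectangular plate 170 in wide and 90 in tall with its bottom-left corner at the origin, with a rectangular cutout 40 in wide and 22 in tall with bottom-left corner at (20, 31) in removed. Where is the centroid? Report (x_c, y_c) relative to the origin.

plate: A = 170 × 90 = 15300.00, centroid at (85.00, 45.00).
hole: A = −(40 × 22) = -880.00, centroid at (40.00, 42.00).
ΣA = 14420.00 in², ΣAx_c = 1265300.00 in³, ΣAy_c = 651540.00 in³.
x_c = 1265300.00/14420.00 = 87.75 in; y_c = 651540.00/14420.00 = 45.18 in.

x_c = 87.75 in, y_c = 45.18 in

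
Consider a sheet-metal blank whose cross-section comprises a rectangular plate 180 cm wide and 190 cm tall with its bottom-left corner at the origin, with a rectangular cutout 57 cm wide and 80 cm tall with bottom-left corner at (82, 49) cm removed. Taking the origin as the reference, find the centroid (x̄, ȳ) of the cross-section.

x̄ = 86.85 cm, ȳ = 95.92 cm

plate: A = 180 × 190 = 34200.00, centroid at (90.00, 95.00).
hole: A = −(57 × 80) = -4560.00, centroid at (110.50, 89.00).
ΣA = 29640.00 cm²
ΣAx̄ = (34200.00)(90.00) + (-4560.00)(110.50) = 2574120.00 cm³
ΣAȳ = (34200.00)(95.00) + (-4560.00)(89.00) = 2843160.00 cm³
x̄ = 2574120.00 / 29640.00 = 86.85 cm
ȳ = 2843160.00 / 29640.00 = 95.92 cm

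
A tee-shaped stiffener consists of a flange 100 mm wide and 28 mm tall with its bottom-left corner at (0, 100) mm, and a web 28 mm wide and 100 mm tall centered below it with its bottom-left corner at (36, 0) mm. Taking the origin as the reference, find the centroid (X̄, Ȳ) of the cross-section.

Part | A | x̄ᵢ | ȳᵢ | A·x̄ᵢ | A·ȳᵢ
web | 2800.00 | 50.00 | 50.00 | 140000.00 | 140000.00
flange | 2800.00 | 50.00 | 114.00 | 140000.00 | 319200.00
Σ | 5600.00 |  |  | 280000.00 | 459200.00
X̄ = 280000.00 / 5600.00 = 50.00 mm
Ȳ = 459200.00 / 5600.00 = 82.00 mm

X̄ = 50.00 mm, Ȳ = 82.00 mm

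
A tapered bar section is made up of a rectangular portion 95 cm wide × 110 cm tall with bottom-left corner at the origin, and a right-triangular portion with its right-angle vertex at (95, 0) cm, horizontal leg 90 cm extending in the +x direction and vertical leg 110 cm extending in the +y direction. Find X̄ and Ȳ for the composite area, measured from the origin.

Part | A | x̄ᵢ | ȳᵢ | A·x̄ᵢ | A·ȳᵢ
rectangular portion | 10450.00 | 47.50 | 55.00 | 496375.00 | 574750.00
triangular portion | 4950.00 | 125.00 | 36.67 | 618750.00 | 181500.00
Σ | 15400.00 |  |  | 1115125.00 | 756250.00
X̄ = 1115125.00 / 15400.00 = 72.41 cm
Ȳ = 756250.00 / 15400.00 = 49.11 cm

X̄ = 72.41 cm, Ȳ = 49.11 cm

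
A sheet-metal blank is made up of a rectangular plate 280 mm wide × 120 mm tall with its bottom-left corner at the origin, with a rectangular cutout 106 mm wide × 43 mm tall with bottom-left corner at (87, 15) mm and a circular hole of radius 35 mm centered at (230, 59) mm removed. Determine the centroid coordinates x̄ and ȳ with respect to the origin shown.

x̄ = 126.25 mm, ȳ = 64.40 mm

Part | A | x̄ᵢ | ȳᵢ | A·x̄ᵢ | A·ȳᵢ
plate | 33600.00 | 140.00 | 60.00 | 4704000.00 | 2016000.00
hole 1 | -4558.00 | 140.00 | 36.50 | -638120.00 | -166367.00
hole 2 | -3848.45 | 230.00 | 59.00 | -885143.73 | -227058.61
Σ | 25193.55 |  |  | 3180736.27 | 1622574.39
x̄ = 3180736.27 / 25193.55 = 126.25 mm
ȳ = 1622574.39 / 25193.55 = 64.40 mm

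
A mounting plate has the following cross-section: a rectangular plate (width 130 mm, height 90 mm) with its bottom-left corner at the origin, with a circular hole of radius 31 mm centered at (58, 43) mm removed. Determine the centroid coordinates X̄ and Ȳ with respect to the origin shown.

X̄ = 67.43 mm, Ȳ = 45.70 mm

plate: A = 130 × 90 = 11700.00, centroid at (65.00, 45.00).
hole: A = −π·31² = -3019.07, centroid at (58.00, 43.00).
ΣA = 8680.93 mm², ΣAX̄ = 585393.91 mm³, ΣAȲ = 396679.97 mm³.
X̄ = 585393.91/8680.93 = 67.43 mm; Ȳ = 396679.97/8680.93 = 45.70 mm.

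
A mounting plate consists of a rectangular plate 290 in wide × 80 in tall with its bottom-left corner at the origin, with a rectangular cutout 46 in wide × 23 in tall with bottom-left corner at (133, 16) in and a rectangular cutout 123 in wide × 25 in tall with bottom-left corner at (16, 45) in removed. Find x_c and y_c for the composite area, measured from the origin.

plate: A = 290 × 80 = 23200.00, centroid at (145.00, 40.00).
hole 1: A = −(46 × 23) = -1058.00, centroid at (156.00, 27.50).
hole 2: A = −(123 × 25) = -3075.00, centroid at (77.50, 57.50).
ΣA = 19067.00 in²
ΣAx_c = (23200.00)(145.00) + (-1058.00)(156.00) + (-3075.00)(77.50) = 2960639.50 in³
ΣAy_c = (23200.00)(40.00) + (-1058.00)(27.50) + (-3075.00)(57.50) = 722092.50 in³
x_c = 2960639.50 / 19067.00 = 155.28 in
y_c = 722092.50 / 19067.00 = 37.87 in

x_c = 155.28 in, y_c = 37.87 in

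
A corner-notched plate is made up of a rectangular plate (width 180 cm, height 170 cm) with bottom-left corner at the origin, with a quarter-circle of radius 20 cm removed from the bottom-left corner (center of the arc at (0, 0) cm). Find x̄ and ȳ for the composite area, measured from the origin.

x̄ = 90.85 cm, ȳ = 85.79 cm

plate: A = 180 × 170 = 30600.00, centroid at (90.00, 85.00).
removed quarter-circle: A = −¼π·20² = -314.16, centroid at (8.49, 8.49).
ΣA = 30285.84 cm², ΣAx̄ = 2751333.33 cm³, ΣAȳ = 2598333.33 cm³.
x̄ = 2751333.33/30285.84 = 90.85 cm; ȳ = 2598333.33/30285.84 = 85.79 cm.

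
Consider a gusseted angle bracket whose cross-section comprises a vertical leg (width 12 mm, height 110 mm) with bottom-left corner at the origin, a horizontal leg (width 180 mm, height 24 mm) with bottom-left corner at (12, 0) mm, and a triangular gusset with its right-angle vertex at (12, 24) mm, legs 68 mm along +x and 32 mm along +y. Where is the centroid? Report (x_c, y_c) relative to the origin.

x_c = 72.28 mm, y_c = 24.10 mm

vertical leg: A = 12 × 110 = 1320.00, centroid at (6.00, 55.00).
horizontal leg: A = 180 × 24 = 4320.00, centroid at (102.00, 12.00).
gusset: A = ½·68·32 = 1088.00, centroid at (34.67, 34.67).
ΣA = 6728.00 mm², ΣAx_c = 486277.33 mm³, ΣAy_c = 162157.33 mm³.
x_c = 486277.33/6728.00 = 72.28 mm; y_c = 162157.33/6728.00 = 24.10 mm.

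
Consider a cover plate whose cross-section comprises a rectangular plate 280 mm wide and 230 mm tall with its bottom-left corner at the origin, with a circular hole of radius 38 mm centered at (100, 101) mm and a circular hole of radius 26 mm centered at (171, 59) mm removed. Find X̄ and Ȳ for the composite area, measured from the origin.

X̄ = 142.00 mm, Ȳ = 118.16 mm

plate: A = 280 × 230 = 64400.00, centroid at (140.00, 115.00).
hole 1: A = −π·38² = -4536.46, centroid at (100.00, 101.00).
hole 2: A = −π·26² = -2123.72, centroid at (171.00, 59.00).
ΣA = 57739.82 mm²
ΣAX̄ = (64400.00)(140.00) + (-4536.46)(100.00) + (-2123.72)(171.00) = 8199198.48 mm³
ΣAȲ = (64400.00)(115.00) + (-4536.46)(101.00) + (-2123.72)(59.00) = 6822518.28 mm³
X̄ = 8199198.48 / 57739.82 = 142.00 mm
Ȳ = 6822518.28 / 57739.82 = 118.16 mm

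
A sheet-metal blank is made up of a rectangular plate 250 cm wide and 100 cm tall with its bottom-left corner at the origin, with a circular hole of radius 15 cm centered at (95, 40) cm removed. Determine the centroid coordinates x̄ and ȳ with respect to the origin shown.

plate: A = 250 × 100 = 25000.00, centroid at (125.00, 50.00).
hole: A = −π·15² = -706.86, centroid at (95.00, 40.00).
ΣA = 24293.14 cm²
ΣAx̄ = (25000.00)(125.00) + (-706.86)(95.00) = 3057848.46 cm³
ΣAȳ = (25000.00)(50.00) + (-706.86)(40.00) = 1221725.67 cm³
x̄ = 3057848.46 / 24293.14 = 125.87 cm
ȳ = 1221725.67 / 24293.14 = 50.29 cm

x̄ = 125.87 cm, ȳ = 50.29 cm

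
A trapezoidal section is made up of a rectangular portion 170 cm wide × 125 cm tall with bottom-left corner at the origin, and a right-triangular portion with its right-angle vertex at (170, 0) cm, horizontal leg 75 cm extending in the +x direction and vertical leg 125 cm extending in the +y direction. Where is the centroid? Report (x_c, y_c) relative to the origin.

rectangular portion: A = 170 × 125 = 21250.00, centroid at (85.00, 62.50).
triangular portion: A = ½·75·125 = 4687.50, centroid at (195.00, 41.67).
ΣA = 25937.50 cm², ΣAx_c = 2720312.50 cm³, ΣAy_c = 1523437.50 cm³.
x_c = 2720312.50/25937.50 = 104.88 cm; y_c = 1523437.50/25937.50 = 58.73 cm.

x_c = 104.88 cm, y_c = 58.73 cm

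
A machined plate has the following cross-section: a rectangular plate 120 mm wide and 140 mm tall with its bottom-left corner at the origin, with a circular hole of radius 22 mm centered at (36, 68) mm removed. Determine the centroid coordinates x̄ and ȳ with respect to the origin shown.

x̄ = 62.39 mm, ȳ = 70.20 mm

plate: A = 120 × 140 = 16800.00, centroid at (60.00, 70.00).
hole: A = −π·22² = -1520.53, centroid at (36.00, 68.00).
ΣA = 15279.47 mm²
ΣAx̄ = (16800.00)(60.00) + (-1520.53)(36.00) = 953260.89 mm³
ΣAȳ = (16800.00)(70.00) + (-1520.53)(68.00) = 1072603.90 mm³
x̄ = 953260.89 / 15279.47 = 62.39 mm
ȳ = 1072603.90 / 15279.47 = 70.20 mm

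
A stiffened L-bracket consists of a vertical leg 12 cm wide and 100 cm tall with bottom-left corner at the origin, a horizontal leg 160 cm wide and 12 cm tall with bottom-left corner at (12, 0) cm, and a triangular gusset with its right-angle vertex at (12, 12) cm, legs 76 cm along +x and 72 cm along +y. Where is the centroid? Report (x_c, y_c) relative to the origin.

x_c = 48.84 cm, y_c = 29.03 cm

vertical leg: A = 12 × 100 = 1200.00, centroid at (6.00, 50.00).
horizontal leg: A = 160 × 12 = 1920.00, centroid at (92.00, 6.00).
gusset: A = ½·76·72 = 2736.00, centroid at (37.33, 36.00).
ΣA = 5856.00 cm²
ΣAx_c = (1200.00)(6.00) + (1920.00)(92.00) + (2736.00)(37.33) = 285984.00 cm³
ΣAy_c = (1200.00)(50.00) + (1920.00)(6.00) + (2736.00)(36.00) = 170016.00 cm³
x_c = 285984.00 / 5856.00 = 48.84 cm
y_c = 170016.00 / 5856.00 = 29.03 cm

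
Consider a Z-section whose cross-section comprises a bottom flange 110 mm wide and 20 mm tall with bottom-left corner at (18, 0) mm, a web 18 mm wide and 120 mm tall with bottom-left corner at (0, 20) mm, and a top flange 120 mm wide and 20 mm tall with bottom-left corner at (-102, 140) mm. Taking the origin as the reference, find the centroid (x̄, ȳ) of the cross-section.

bottom flange: A = 110 × 20 = 2200.00, centroid at (73.00, 10.00).
web: A = 18 × 120 = 2160.00, centroid at (9.00, 80.00).
top flange: A = 120 × 20 = 2400.00, centroid at (-42.00, 150.00).
ΣA = 6760.00 mm², ΣAx̄ = 79240.00 mm³, ΣAȳ = 554800.00 mm³.
x̄ = 79240.00/6760.00 = 11.72 mm; ȳ = 554800.00/6760.00 = 82.07 mm.

x̄ = 11.72 mm, ȳ = 82.07 mm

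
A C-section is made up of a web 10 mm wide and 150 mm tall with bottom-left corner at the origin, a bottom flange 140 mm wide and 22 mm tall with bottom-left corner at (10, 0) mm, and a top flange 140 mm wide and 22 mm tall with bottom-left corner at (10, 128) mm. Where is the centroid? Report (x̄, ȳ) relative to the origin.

web: A = 10 × 150 = 1500.00, centroid at (5.00, 75.00).
bottom flange: A = 140 × 22 = 3080.00, centroid at (80.00, 11.00).
top flange: A = 140 × 22 = 3080.00, centroid at (80.00, 139.00).
ΣA = 7660.00 mm², ΣAx̄ = 500300.00 mm³, ΣAȳ = 574500.00 mm³.
x̄ = 500300.00/7660.00 = 65.31 mm; ȳ = 574500.00/7660.00 = 75.00 mm.

x̄ = 65.31 mm, ȳ = 75.00 mm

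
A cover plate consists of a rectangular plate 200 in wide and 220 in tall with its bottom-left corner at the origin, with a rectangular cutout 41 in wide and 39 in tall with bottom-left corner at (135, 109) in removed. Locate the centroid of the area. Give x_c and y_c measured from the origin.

x_c = 97.91 in, y_c = 109.30 in

plate: A = 200 × 220 = 44000.00, centroid at (100.00, 110.00).
hole: A = −(41 × 39) = -1599.00, centroid at (155.50, 128.50).
ΣA = 42401.00 in²
ΣAx_c = (44000.00)(100.00) + (-1599.00)(155.50) = 4151355.50 in³
ΣAy_c = (44000.00)(110.00) + (-1599.00)(128.50) = 4634528.50 in³
x_c = 4151355.50 / 42401.00 = 97.91 in
y_c = 4634528.50 / 42401.00 = 109.30 in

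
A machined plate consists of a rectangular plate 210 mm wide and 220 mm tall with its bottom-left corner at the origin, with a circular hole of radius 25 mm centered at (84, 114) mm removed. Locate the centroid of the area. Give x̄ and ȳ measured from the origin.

Part | A | x̄ᵢ | ȳᵢ | A·x̄ᵢ | A·ȳᵢ
plate | 46200.00 | 105.00 | 110.00 | 4851000.00 | 5082000.00
hole | -1963.50 | 84.00 | 114.00 | -164933.61 | -223838.48
Σ | 44236.50 |  |  | 4686066.39 | 4858161.52
x̄ = 4686066.39 / 44236.50 = 105.93 mm
ȳ = 4858161.52 / 44236.50 = 109.82 mm

x̄ = 105.93 mm, ȳ = 109.82 mm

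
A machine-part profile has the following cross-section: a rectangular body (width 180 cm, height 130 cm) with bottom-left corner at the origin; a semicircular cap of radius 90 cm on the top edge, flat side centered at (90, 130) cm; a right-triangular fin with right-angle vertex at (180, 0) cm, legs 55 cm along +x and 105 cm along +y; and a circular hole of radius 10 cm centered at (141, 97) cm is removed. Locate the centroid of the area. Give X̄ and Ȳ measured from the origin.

rectangular body: A = 180 × 130 = 23400.00, centroid at (90.00, 65.00).
semicircular top: A = ½π·90² = 12723.45, centroid at (90.00, 168.20).
triangular fin: A = ½·55·105 = 2887.50, centroid at (198.33, 35.00).
hole: A = −π·10² = -314.16, centroid at (141.00, 97.00).
ΣA = 38696.79 cm²
ΣAX̄ = (23400.00)(90.00) + (12723.45)(90.00) + (2887.50)(198.33) + (-314.16)(141.00) = 3779501.57 cm³
ΣAȲ = (23400.00)(65.00) + (12723.45)(168.20) + (2887.50)(35.00) + (-314.16)(97.00) = 3731637.58 cm³
X̄ = 3779501.57 / 38696.79 = 97.67 cm
Ȳ = 3731637.58 / 38696.79 = 96.43 cm

X̄ = 97.67 cm, Ȳ = 96.43 cm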